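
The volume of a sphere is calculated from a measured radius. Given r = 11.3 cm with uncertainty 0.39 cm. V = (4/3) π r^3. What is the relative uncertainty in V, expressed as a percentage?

10.4%

Since V is a product/quotient, work with relative uncertainties:
  (3·δr/r)² = (3×0.0345)² = 0.0107
δV/V = √(0.0107) = 0.104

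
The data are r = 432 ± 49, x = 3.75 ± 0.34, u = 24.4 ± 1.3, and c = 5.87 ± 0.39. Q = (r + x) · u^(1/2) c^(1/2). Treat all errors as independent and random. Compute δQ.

627

Let w = r + x = 436. δw = √(δr² + δx²) = √(2400 + 0.116) = 49.0, so δw/w = 0.112.
Q is then a monomial in w, u, c:
δQ/Q = √((δw/w)² + (½·δu/u)² + (½·δc/c)²) = √(0.0126 + 0.000710 + 0.00110) = 0.120
Q = 5210, so δQ = 0.120 × 5210 = 627.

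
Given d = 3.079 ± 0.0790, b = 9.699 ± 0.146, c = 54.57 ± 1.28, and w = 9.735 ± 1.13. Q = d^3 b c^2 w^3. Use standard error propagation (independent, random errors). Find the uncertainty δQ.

Products/powers → add relative errors in quadrature, weighted by exponent:
  (3·δd/d)² = (3×0.0257)² = 0.00592;  (1·δb/b)² = (1×0.0151)² = 0.000227;  (2·δc/c)² = (2×0.0235)² = 0.00220;  (3·δw/w)² = (3×0.116)² = 0.121
δQ/Q = √(0.130) = 0.360
Q = 7.778e+08, so δQ = 0.360 × 7.778e+08 = 2.8e+08.

2.8e+08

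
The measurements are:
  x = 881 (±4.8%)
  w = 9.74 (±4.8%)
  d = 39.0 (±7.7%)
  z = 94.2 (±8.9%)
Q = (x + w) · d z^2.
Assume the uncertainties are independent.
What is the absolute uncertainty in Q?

Let u = x + w = 891. δu = √(δx² + δw²) = √(1790 + 0.219) = 42.3, so δu/u = 0.0475.
Q is then a monomial in u, d, z:
δQ/Q = √((δu/u)² + (1·δd/d)² + (2·δz/z)²) = √(0.00225 + 0.00593 + 0.0317) = 0.200
Q = 3.08e+08, so δQ = 0.200 × 3.08e+08 = 6.15e+07.

6.15e+07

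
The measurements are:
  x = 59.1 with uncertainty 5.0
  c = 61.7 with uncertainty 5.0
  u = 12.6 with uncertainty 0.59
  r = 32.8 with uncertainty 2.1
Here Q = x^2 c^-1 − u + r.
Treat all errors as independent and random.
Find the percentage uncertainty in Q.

14.1%

Let p = x^2·c^-1 = 56.6. δp/p = √((2·δx/x)² + (-1·δc/c)²) = √(0.0286 + 0.00657) = 0.188, so δp = 10.6.
Q = p − u + r: δQ = √(δp² + δu² + δr²) = √(113 + 0.348 + 4.41) = 10.8
Q = 76.8, so δQ/Q = 10.8/76.8 = 0.141.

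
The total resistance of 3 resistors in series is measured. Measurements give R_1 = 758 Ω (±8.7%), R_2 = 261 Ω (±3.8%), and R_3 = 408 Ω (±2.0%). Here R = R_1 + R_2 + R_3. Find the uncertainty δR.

67.2 Ω

R is a linear combination, so absolute uncertainties add in quadrature:
  (δR_1)² = 4350;  (δR_2)² = 98.4;  (δR_3)² = 66.6
δR = √(4510) = 67.2 Ω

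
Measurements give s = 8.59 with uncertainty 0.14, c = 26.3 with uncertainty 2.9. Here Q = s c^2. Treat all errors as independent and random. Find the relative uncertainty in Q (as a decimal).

Relative error in a monomial: (δQ/Q)² = Σ (nᵢ · δxᵢ/xᵢ)².
  (1·δs/s)² = (1×0.0163)² = 0.000266;  (2·δc/c)² = (2×0.110)² = 0.0486
δQ/Q = √(0.0489) = 0.221

0.221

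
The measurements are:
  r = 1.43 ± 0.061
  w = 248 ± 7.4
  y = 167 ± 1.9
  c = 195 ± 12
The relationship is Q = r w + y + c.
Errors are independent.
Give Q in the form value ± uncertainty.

717 ± 22.1

Let p = r·w = 355. δp/p = √((1·δr/r)² + (1·δw/w)²) = √(0.00182 + 0.000890) = 0.0521, so δp = 18.5.
Q = p + y + c: δQ = √(δp² + δy² + δc²) = √(341 + 3.61 + 144) = 22.1
Q = 717.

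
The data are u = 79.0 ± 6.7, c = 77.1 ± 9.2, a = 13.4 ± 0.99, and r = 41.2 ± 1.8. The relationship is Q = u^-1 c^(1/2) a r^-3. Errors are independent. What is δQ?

3.89e-06

Each factor contributes (exponent × relative error)² to (δQ/Q)²:
  (-1·δu/u)² = (-1×0.0848)² = 0.00719;  (½·δc/c)² = (0.5×0.119)² = 0.00356;  (1·δa/a)² = (1×0.0739)² = 0.00546;  (-3·δr/r)² = (-3×0.0437)² = 0.0172
δQ/Q = √(0.0334) = 0.183
Q = 2.13e-05, so δQ = 0.183 × 2.13e-05 = 3.89e-06.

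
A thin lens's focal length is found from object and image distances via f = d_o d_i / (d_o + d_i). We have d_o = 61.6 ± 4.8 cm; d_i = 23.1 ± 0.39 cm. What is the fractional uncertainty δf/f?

0.0245

∂f/∂d_o = (d_i/(d_o+d_i))² = 0.0744;  ∂f/∂d_i = (d_o/(d_o+d_i))² = 0.529
δf = √((∂f/∂d_o · δd_o)² + (∂f/∂d_i · δd_i)²) = √(0.127 + 0.0426) = 0.412 cm
f = 16.8 cm, so δf/f = 0.412/16.8 = 0.0245.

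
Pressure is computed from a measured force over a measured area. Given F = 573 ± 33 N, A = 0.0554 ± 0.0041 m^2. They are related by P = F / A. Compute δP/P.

0.0938

Products/powers → add relative errors in quadrature, weighted by exponent:
  (1·δF/F)² = (1×0.0576)² = 0.00332;  (-1·δA/A)² = (-1×0.0740)² = 0.00548
δP/P = √(0.00879) = 0.0938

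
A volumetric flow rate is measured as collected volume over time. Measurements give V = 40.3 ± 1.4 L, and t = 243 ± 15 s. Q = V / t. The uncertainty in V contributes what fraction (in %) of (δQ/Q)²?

(δQ/Q)² = (1·δV/V)² + (-1·δt/t)²
  V term: (1×0.0347)² = 0.00121
  t term: (-1×0.0617)² = 0.00381
Total = 0.00502. Share from V = 0.00121/0.00502 = 0.241.

24.1%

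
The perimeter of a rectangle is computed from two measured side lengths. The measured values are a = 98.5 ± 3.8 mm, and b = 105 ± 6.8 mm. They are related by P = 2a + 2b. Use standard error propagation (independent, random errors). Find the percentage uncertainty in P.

For a sum/difference, combine absolute errors in quadrature:
  (2·δa)² = 57.8;  (2·δb)² = 185
δP = √(243) = 15.6 mm
P = 407 mm, so δP/P = 15.6/407 = 0.0383.

3.83%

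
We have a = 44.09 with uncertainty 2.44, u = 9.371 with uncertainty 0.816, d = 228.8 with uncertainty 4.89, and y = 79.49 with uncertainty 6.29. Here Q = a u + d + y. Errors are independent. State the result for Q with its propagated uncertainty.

Let p = a·u = 413.2. δp/p = √((1·δa/a)² + (1·δu/u)²) = √(0.00306 + 0.00758) = 0.103, so δp = 42.6.
Q = p + d + y: δQ = √(δp² + δd² + δy²) = √(1820 + 23.9 + 39.6) = 43.4
Q = 721.5.

721.5 ± 43.4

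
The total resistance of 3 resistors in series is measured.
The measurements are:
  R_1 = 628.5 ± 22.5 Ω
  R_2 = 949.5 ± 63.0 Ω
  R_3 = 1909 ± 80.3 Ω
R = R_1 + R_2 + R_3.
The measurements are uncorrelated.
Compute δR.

Sums and differences: (δR)² = Σ (cᵢ δxᵢ)².
  (δR_1)² = 506;  (δR_2)² = 3970;  (δR_3)² = 6450
δR = √(10900) = 105 Ω

105 Ω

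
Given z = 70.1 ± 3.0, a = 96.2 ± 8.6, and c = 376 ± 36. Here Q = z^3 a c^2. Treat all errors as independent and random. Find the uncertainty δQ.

1.16e+12

Each factor contributes (exponent × relative error)² to (δQ/Q)²:
  (3·δz/z)² = (3×0.0428)² = 0.0165;  (1·δa/a)² = (1×0.0894)² = 0.00799;  (2·δc/c)² = (2×0.0957)² = 0.0367
δQ/Q = √(0.0611) = 0.247
Q = 4.68e+12, so δQ = 0.247 × 4.68e+12 = 1.16e+12.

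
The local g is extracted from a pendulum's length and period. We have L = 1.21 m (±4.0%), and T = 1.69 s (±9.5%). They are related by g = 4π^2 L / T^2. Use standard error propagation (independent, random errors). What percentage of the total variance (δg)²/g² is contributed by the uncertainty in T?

(δg/g)² = (1·δL/L)² + (-2·δT/T)²
  L term: (1×0.0400)² = 0.00160
  T term: (-2×0.0950)² = 0.0361
Total = 0.0377. Share from T = 0.0361/0.0377 = 0.958.

95.8%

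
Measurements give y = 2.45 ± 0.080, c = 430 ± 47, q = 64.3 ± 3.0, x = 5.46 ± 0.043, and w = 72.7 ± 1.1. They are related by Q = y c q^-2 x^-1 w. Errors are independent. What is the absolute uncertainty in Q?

0.503

Products/powers → add relative errors in quadrature, weighted by exponent:
  (1·δy/y)² = (1×0.0327)² = 0.00107;  (1·δc/c)² = (1×0.109)² = 0.0119;  (-2·δq/q)² = (-2×0.0467)² = 0.00871;  (-1·δx/x)² = (-1×0.00788)² = 6.2e-05;  (1·δw/w)² = (1×0.0151)² = 0.000229
δQ/Q = √(0.0220) = 0.148
Q = 3.39, so δQ = 0.148 × 3.39 = 0.503.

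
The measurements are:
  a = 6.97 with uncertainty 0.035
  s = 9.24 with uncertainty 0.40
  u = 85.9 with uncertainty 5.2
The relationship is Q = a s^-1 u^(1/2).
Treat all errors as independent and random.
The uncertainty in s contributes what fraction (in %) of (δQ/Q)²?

66.6%

(δQ/Q)² = (1·δa/a)² + (-1·δs/s)² + (½·δu/u)²
  a term: (1×0.00502)² = 2.52e-05
  s term: (-1×0.0433)² = 0.00187
  u term: (0.5×0.0605)² = 0.000916
Total = 0.00282. Share from s = 0.00187/0.00282 = 0.666.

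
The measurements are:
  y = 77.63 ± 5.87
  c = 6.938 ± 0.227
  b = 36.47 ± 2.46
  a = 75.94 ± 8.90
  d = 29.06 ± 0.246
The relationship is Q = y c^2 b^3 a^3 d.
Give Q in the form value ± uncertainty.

(2.307 ± 0.964) × 10^15

Q is a product of powers, so relative uncertainties combine in quadrature:
  (1·δy/y)² = (1×0.0756)² = 0.00572;  (2·δc/c)² = (2×0.0327)² = 0.00428;  (3·δb/b)² = (3×0.0675)² = 0.0409;  (3·δa/a)² = (3×0.117)² = 0.124;  (1·δd/d)² = (1×0.00847)² = 7.17e-05
δQ/Q = √(0.175) = 0.418
Q = 2.307e+15, so δQ = 0.418 × 2.307e+15 = 9.64e+14.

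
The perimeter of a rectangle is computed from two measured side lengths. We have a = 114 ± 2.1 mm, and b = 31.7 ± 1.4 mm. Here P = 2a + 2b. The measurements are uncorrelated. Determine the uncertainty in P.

For a sum/difference, combine absolute errors in quadrature:
  (2·δa)² = 17.6;  (2·δb)² = 7.84
δP = √(25.5) = 5.05 mm

5.05 mm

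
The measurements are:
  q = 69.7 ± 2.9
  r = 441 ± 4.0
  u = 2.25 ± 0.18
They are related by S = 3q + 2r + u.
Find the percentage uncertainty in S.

1.08%

Absolute uncertainties add in quadrature for a linear combination:
  (3·δq)² = 75.7;  (2·δr)² = 64.0;  (δu)² = 0.0324
δS = √(140) = 11.8
S = 1090, so δS/S = 11.8/1090 = 0.0108.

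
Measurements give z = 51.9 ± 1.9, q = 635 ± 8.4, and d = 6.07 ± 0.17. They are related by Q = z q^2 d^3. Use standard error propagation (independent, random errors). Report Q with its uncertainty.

Products/powers → add relative errors in quadrature, weighted by exponent:
  (1·δz/z)² = (1×0.0366)² = 0.00134;  (2·δq/q)² = (2×0.0132)² = 0.000700;  (3·δd/d)² = (3×0.0280)² = 0.00706
δQ/Q = √(0.00910) = 0.0954
Q = 4.68e+09, so δQ = 0.0954 × 4.68e+09 = 4.46e+08.

(4.68 ± 0.446) × 10^9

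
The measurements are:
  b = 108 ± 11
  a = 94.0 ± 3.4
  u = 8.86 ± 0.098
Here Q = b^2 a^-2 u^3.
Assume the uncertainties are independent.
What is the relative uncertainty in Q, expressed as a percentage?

Products/powers → add relative errors in quadrature, weighted by exponent:
  (2·δb/b)² = (2×0.102)² = 0.0415;  (-2·δa/a)² = (-2×0.0362)² = 0.00523;  (3·δu/u)² = (3×0.0111)² = 0.00110
δQ/Q = √(0.0478) = 0.219

21.9%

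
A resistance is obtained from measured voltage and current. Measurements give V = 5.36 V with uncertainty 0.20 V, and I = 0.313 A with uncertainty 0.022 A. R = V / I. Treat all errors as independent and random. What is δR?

1.36 Ω

Products/powers → add relative errors in quadrature, weighted by exponent:
  (1·δV/V)² = (1×0.0373)² = 0.00139;  (-1·δI/I)² = (-1×0.0703)² = 0.00494
δR/R = √(0.00633) = 0.0796
R = 17.1 Ω, so δR = 0.0796 × 17.1 = 1.36 Ω.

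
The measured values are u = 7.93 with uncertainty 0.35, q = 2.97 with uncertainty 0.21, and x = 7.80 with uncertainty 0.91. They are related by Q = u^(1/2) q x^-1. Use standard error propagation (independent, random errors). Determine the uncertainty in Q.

Since Q is a product/quotient, work with relative uncertainties:
  (½·δu/u)² = (0.5×0.0441)² = 0.000487;  (1·δq/q)² = (1×0.0707)² = 0.00500;  (-1·δx/x)² = (-1×0.117)² = 0.0136
δQ/Q = √(0.0191) = 0.138
Q = 1.07, so δQ = 0.138 × 1.07 = 0.148.

0.148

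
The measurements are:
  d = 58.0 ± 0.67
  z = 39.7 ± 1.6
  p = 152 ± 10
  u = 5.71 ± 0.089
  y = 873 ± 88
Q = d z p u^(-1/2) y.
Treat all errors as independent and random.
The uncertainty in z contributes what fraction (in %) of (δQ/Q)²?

9.96%

(δQ/Q)² = (1·δd/d)² + (1·δz/z)² + (1·δp/p)² + (−½·δu/u)² + (1·δy/y)²
  d term: (1×0.0116)² = 0.000133
  z term: (1×0.0403)² = 0.00162
  p term: (1×0.0658)² = 0.00433
  u term: (-0.5×0.0156)² = 6.07e-05
  y term: (1×0.101)² = 0.0102
Total = 0.0163. Share from z = 0.00162/0.0163 = 0.0996.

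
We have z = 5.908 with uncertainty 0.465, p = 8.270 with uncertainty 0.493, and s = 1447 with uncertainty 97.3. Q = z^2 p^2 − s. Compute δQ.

481

Let w = z^2·p^2 = 2387. δw/w = √((2·δz/z)² + (2·δp/p)²) = √(0.0248 + 0.0142) = 0.197, so δw = 471.
Q = w − s: δQ = √(δw² + δs²) = √(2.22e+05 + 9470) = 481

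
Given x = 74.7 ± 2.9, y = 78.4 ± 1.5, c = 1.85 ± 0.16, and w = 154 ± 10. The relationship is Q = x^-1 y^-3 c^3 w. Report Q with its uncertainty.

Relative error in a monomial: (δQ/Q)² = Σ (nᵢ · δxᵢ/xᵢ)².
  (-1·δx/x)² = (-1×0.0388)² = 0.00151;  (-3·δy/y)² = (-3×0.0191)² = 0.00329;  (3·δc/c)² = (3×0.0865)² = 0.0673;  (1·δw/w)² = (1×0.0649)² = 0.00422
δQ/Q = √(0.0763) = 0.276
Q = 2.71e-05, so δQ = 0.276 × 2.71e-05 = 7.48e-06.

(2.71 ± 0.748) × 10^-5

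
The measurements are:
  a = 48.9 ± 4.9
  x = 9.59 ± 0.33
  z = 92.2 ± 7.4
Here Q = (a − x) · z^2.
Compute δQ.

68000

Let u = a − x = 39.3. δu = √(δa² + δx²) = √(24.0 + 0.109) = 4.91, so δu/u = 0.125.
Q is then a monomial in u, z:
δQ/Q = √((δu/u)² + (2·δz/z)²) = √(0.0156 + 0.0258) = 0.203
Q = 3.34e+05, so δQ = 0.203 × 3.34e+05 = 68000.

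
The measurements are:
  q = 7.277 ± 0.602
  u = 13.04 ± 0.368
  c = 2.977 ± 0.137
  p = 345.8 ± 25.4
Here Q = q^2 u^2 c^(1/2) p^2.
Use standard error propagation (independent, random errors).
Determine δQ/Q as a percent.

Relative error in a monomial: (δQ/Q)² = Σ (nᵢ · δxᵢ/xᵢ)².
  (2·δq/q)² = (2×0.0827)² = 0.0274;  (2·δu/u)² = (2×0.0282)² = 0.00319;  (½·δc/c)² = (0.5×0.0460)² = 0.000529;  (2·δp/p)² = (2×0.0735)² = 0.0216
δQ/Q = √(0.0527) = 0.230

23.0%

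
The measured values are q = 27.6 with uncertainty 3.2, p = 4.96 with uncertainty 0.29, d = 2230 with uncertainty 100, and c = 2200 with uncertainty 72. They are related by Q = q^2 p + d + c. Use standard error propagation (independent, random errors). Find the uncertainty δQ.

Let w = q^2·p = 3780. δw/w = √((2·δq/q)² + (1·δp/p)²) = √(0.0538 + 0.00342) = 0.239, so δw = 904.
Q = w + d + c: δQ = √(δw² + δd² + δc²) = √(8.16e+05 + 10000 + 5180) = 912

912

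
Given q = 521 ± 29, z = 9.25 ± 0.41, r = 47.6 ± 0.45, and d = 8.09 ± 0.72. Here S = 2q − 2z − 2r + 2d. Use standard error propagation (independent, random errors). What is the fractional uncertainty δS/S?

Absolute uncertainties add in quadrature for a linear combination:
  (2·δq)² = 3360;  (2·δz)² = 0.672;  (2·δr)² = 0.810;  (2·δd)² = 2.07
δS = √(3370) = 58.0
S = 944, so δS/S = 58.0/944 = 0.0614.

0.0614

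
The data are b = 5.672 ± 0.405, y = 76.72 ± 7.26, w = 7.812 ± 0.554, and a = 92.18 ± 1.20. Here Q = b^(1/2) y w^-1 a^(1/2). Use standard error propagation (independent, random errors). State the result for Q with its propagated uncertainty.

224.6 ± 27.8

Relative error in a monomial: (δQ/Q)² = Σ (nᵢ · δxᵢ/xᵢ)².
  (½·δb/b)² = (0.5×0.0714)² = 0.00127;  (1·δy/y)² = (1×0.0946)² = 0.00895;  (-1·δw/w)² = (-1×0.0709)² = 0.00503;  (½·δa/a)² = (0.5×0.0130)² = 4.24e-05
δQ/Q = √(0.0153) = 0.124
Q = 224.6, so δQ = 0.124 × 224.6 = 27.8.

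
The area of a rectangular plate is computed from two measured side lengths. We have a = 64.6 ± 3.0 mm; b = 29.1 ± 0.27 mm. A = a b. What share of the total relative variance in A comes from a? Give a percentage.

(δA/A)² = (1·δa/a)² + (1·δb/b)²
  a term: (1×0.0464)² = 0.00216
  b term: (1×0.00928)² = 8.61e-05
Total = 0.00224. Share from a = 0.00216/0.00224 = 0.962.

96.2%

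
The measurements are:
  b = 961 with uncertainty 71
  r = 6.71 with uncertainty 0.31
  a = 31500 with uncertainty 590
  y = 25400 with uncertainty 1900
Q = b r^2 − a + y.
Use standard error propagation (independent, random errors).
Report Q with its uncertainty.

Let p = b·r^2 = 43300. δp/p = √((1·δb/b)² + (2·δr/r)²) = √(0.00546 + 0.00854) = 0.118, so δp = 5120.
Q = p − a + y: δQ = √(δp² + δa² + δy²) = √(2.62e+07 + 3.48e+05 + 3.61e+06) = 5490
Q = 37200.

37200 ± 5490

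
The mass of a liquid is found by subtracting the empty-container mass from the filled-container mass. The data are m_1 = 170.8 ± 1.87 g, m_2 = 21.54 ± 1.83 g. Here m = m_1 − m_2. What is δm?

Absolute uncertainties add in quadrature for a linear combination:
  (δm_1)² = 3.50;  (δm_2)² = 3.35
δm = √(6.85) = 2.62 g

2.62 g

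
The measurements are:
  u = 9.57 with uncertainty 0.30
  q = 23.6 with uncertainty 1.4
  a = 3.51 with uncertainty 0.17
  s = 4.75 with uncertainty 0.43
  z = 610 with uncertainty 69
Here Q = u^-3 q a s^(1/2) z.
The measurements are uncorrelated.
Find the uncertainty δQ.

Since Q is a product/quotient, work with relative uncertainties:
  (-3·δu/u)² = (-3×0.0313)² = 0.00884;  (1·δq/q)² = (1×0.0593)² = 0.00352;  (1·δa/a)² = (1×0.0484)² = 0.00235;  (½·δs/s)² = (0.5×0.0905)² = 0.00205;  (1·δz/z)² = (1×0.113)² = 0.0128
δQ/Q = √(0.0296) = 0.172
Q = 126, so δQ = 0.172 × 126 = 21.6.

21.6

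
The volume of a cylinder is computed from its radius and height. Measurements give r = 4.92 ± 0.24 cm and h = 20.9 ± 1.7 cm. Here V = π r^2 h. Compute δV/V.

Since V is a product/quotient, work with relative uncertainties:
  (2·δr/r)² = (2×0.0488)² = 0.00952;  (1·δh/h)² = (1×0.0813)² = 0.00662
δV/V = √(0.0161) = 0.127

0.127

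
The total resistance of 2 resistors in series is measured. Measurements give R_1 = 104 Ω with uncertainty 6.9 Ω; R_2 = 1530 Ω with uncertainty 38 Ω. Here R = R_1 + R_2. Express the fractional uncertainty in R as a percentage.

2.36%

Sums and differences: (δR)² = Σ (cᵢ δxᵢ)².
  (δR_1)² = 47.6;  (δR_2)² = 1440
δR = √(1490) = 38.6 Ω
R = 1630 Ω, so δR/R = 38.6/1630 = 0.0236.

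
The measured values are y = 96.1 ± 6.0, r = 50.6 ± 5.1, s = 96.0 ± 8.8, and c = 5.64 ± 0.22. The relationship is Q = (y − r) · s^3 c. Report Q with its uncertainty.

(2.27 ± 0.743) × 10^8

Let u = y − r = 45.5. δu = √(δy² + δr²) = √(36.0 + 26.0) = 7.87, so δu/u = 0.173.
Q is then a monomial in u, s, c:
δQ/Q = √((δu/u)² + (3·δs/s)² + (1·δc/c)²) = √(0.0300 + 0.0756 + 0.00152) = 0.327
Q = 2.27e+08, so δQ = 0.327 × 2.27e+08 = 7.43e+07.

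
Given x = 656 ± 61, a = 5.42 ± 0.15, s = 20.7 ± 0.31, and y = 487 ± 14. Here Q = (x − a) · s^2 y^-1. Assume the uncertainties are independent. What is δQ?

Let u = x − a = 651. δu = √(δx² + δa²) = √(3720 + 0.0225) = 61.0, so δu/u = 0.0938.
Q is then a monomial in u, s, y:
δQ/Q = √((δu/u)² + (2·δs/s)² + (-1·δy/y)²) = √(0.00879 + 0.000897 + 0.000826) = 0.103
Q = 572, so δQ = 0.103 × 572 = 58.7.

58.7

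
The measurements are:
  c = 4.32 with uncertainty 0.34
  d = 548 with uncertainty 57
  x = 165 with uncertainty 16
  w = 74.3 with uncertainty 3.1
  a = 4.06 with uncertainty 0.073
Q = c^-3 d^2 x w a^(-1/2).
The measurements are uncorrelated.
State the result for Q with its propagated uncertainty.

Q is a product of powers, so relative uncertainties combine in quadrature:
  (-3·δc/c)² = (-3×0.0787)² = 0.0557;  (2·δd/d)² = (2×0.104)² = 0.0433;  (1·δx/x)² = (1×0.0970)² = 0.00940;  (1·δw/w)² = (1×0.0417)² = 0.00174;  (−½·δa/a)² = (-0.5×0.0180)² = 8.08e-05
δQ/Q = √(0.110) = 0.332
Q = 2.27e+07, so δQ = 0.332 × 2.27e+07 = 7.53e+06.

(2.27 ± 0.753) × 10^7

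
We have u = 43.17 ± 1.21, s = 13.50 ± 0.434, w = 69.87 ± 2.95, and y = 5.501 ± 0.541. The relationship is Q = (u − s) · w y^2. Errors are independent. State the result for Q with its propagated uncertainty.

62730 ± 12900

Let h = u − s = 29.67. δh = √(δu² + δs²) = √(1.46 + 0.188) = 1.29, so δh/h = 0.0433.
Q is then a monomial in h, w, y:
δQ/Q = √((δh/h)² + (1·δw/w)² + (2·δy/y)²) = √(0.00188 + 0.00178 + 0.0387) = 0.206
Q = 62730, so δQ = 0.206 × 62730 = 12900.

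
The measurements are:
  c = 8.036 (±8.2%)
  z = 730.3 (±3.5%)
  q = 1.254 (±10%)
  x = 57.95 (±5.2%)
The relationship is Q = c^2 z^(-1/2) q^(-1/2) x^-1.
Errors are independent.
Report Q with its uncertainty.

For a monomial Q ∝ c^2, z^(-1/2), q^(-1/2), x^-1, fractional errors add in quadrature:
  (2·δc/c)² = (2×0.0820)² = 0.0269;  (−½·δz/z)² = (-0.5×0.0350)² = 0.000306;  (−½·δq/q)² = (-0.5×0.100)² = 0.00250;  (-1·δx/x)² = (-1×0.0520)² = 0.00270
δQ/Q = √(0.0324) = 0.180
Q = 0.03682, so δQ = 0.180 × 0.03682 = 0.00663.

0.03682 ± 0.00663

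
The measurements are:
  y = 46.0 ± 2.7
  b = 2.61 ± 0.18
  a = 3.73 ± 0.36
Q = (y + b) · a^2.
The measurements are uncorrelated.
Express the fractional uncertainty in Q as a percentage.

20.1%

Let u = y + b = 48.6. δu = √(δy² + δb²) = √(7.29 + 0.0324) = 2.71, so δu/u = 0.0557.
Q is then a monomial in u, a:
δQ/Q = √((δu/u)² + (2·δa/a)²) = √(0.00310 + 0.0373) = 0.201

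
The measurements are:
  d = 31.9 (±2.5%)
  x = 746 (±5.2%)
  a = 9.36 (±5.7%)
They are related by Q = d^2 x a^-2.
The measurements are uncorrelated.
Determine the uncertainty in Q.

For a monomial Q ∝ d^2, x, a^-2, fractional errors add in quadrature:
  (2·δd/d)² = (2×0.0250)² = 0.00250;  (1·δx/x)² = (1×0.0520)² = 0.00270;  (-2·δa/a)² = (-2×0.0570)² = 0.0130
δQ/Q = √(0.0182) = 0.135
Q = 8660, so δQ = 0.135 × 8660 = 1170.

1170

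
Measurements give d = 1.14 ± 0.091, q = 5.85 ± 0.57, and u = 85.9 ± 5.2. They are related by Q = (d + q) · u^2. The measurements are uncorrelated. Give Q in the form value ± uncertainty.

Let w = d + q = 6.99. δw = √(δd² + δq²) = √(0.00828 + 0.325) = 0.577, so δw/w = 0.0826.
Q is then a monomial in w, u:
δQ/Q = √((δw/w)² + (2·δu/u)²) = √(0.00682 + 0.0147) = 0.147
Q = 51600, so δQ = 0.147 × 51600 = 7560.

51600 ± 7560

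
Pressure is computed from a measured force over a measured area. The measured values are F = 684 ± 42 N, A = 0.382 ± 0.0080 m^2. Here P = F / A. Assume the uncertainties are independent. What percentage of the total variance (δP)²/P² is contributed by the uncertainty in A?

10.4%

(δP/P)² = (1·δF/F)² + (-1·δA/A)²
  F term: (1×0.0614)² = 0.00377
  A term: (-1×0.0209)² = 0.000439
Total = 0.00421. Share from A = 0.000439/0.00421 = 0.104.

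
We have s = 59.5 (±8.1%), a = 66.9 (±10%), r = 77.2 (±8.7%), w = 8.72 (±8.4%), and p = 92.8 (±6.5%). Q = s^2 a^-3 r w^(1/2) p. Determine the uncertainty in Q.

90.1

Q is a product of powers, so relative uncertainties combine in quadrature:
  (2·δs/s)² = (2×0.0810)² = 0.0262;  (-3·δa/a)² = (-3×0.100)² = 0.0900;  (1·δr/r)² = (1×0.0870)² = 0.00757;  (½·δw/w)² = (0.5×0.0840)² = 0.00176;  (1·δp/p)² = (1×0.0650)² = 0.00423
δQ/Q = √(0.130) = 0.360
Q = 250, so δQ = 0.360 × 250 = 90.1.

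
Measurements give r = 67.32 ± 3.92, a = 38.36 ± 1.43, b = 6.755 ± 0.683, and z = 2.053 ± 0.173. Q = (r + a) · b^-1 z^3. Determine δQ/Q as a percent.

27.5%

Let u = r + a = 105.7. δu = √(δr² + δa²) = √(15.4 + 2.04) = 4.17, so δu/u = 0.0395.
Q is then a monomial in u, b, z:
δQ/Q = √((δu/u)² + (-1·δb/b)² + (3·δz/z)²) = √(0.00156 + 0.0102 + 0.0639) = 0.275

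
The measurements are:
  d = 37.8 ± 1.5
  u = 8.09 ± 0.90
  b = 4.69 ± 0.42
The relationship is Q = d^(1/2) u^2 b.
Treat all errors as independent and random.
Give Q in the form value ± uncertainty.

1890 ± 454

For a monomial Q ∝ d^(1/2), u^2, b, fractional errors add in quadrature:
  (½·δd/d)² = (0.5×0.0397)² = 0.000394;  (2·δu/u)² = (2×0.111)² = 0.0495;  (1·δb/b)² = (1×0.0896)² = 0.00802
δQ/Q = √(0.0579) = 0.241
Q = 1890, so δQ = 0.241 × 1890 = 454.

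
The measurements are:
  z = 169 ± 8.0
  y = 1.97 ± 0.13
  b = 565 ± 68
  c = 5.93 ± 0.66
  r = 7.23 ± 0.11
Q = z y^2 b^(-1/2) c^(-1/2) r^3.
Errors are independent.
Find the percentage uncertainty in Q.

For a monomial Q ∝ z, y^2, b^(-1/2), c^(-1/2), r^3, fractional errors add in quadrature:
  (1·δz/z)² = (1×0.0473)² = 0.00224;  (2·δy/y)² = (2×0.0660)² = 0.0174;  (−½·δb/b)² = (-0.5×0.120)² = 0.00362;  (−½·δc/c)² = (-0.5×0.111)² = 0.00310;  (3·δr/r)² = (3×0.0152)² = 0.00208
δQ/Q = √(0.0285) = 0.169

16.9%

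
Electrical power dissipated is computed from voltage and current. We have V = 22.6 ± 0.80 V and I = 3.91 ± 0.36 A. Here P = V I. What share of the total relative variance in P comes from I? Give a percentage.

87.1%

(δP/P)² = (1·δV/V)² + (1·δI/I)²
  V term: (1×0.0354)² = 0.00125
  I term: (1×0.0921)² = 0.00848
Total = 0.00973. Share from I = 0.00848/0.00973 = 0.871.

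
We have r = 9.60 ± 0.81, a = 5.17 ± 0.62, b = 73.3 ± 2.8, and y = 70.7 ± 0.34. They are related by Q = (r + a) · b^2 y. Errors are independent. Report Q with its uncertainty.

Let u = r + a = 14.8. δu = √(δr² + δa²) = √(0.656 + 0.384) = 1.02, so δu/u = 0.0691.
Q is then a monomial in u, b, y:
δQ/Q = √((δu/u)² + (2·δb/b)² + (1·δy/y)²) = √(0.00477 + 0.00584 + 2.31e-05) = 0.103
Q = 5.61e+06, so δQ = 0.103 × 5.61e+06 = 5.78e+05.

(5.61 ± 0.578) × 10^6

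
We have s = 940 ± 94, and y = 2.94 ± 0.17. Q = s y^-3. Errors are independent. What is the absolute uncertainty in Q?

7.41

Products/powers → add relative errors in quadrature, weighted by exponent:
  (1·δs/s)² = (1×0.100)² = 0.0100;  (-3·δy/y)² = (-3×0.0578)² = 0.0301
δQ/Q = √(0.0401) = 0.200
Q = 37.0, so δQ = 0.200 × 37.0 = 7.41.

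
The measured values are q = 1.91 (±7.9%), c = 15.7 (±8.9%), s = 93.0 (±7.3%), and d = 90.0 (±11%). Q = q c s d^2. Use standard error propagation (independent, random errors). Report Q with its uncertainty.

(2.26 ± 0.589) × 10^7

For a monomial Q ∝ q, c, s, d^2, fractional errors add in quadrature:
  (1·δq/q)² = (1×0.0790)² = 0.00624;  (1·δc/c)² = (1×0.0890)² = 0.00792;  (1·δs/s)² = (1×0.0730)² = 0.00533;  (2·δd/d)² = (2×0.110)² = 0.0484
δQ/Q = √(0.0679) = 0.261
Q = 2.26e+07, so δQ = 0.261 × 2.26e+07 = 5.89e+06.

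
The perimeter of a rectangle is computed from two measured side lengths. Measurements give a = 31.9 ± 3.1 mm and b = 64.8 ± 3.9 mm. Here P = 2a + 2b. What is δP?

9.96 mm

Absolute uncertainties add in quadrature for a linear combination:
  (2·δa)² = 38.4;  (2·δb)² = 60.8
δP = √(99.3) = 9.96 mm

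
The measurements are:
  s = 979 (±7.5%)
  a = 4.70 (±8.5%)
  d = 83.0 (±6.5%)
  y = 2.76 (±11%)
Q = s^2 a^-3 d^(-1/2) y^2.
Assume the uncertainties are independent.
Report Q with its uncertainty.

7720 ± 2860

Each factor contributes (exponent × relative error)² to (δQ/Q)²:
  (2·δs/s)² = (2×0.0750)² = 0.0225;  (-3·δa/a)² = (-3×0.0850)² = 0.0650;  (−½·δd/d)² = (-0.5×0.0650)² = 0.00106;  (2·δy/y)² = (2×0.110)² = 0.0484
δQ/Q = √(0.137) = 0.370
Q = 7720, so δQ = 0.370 × 7720 = 2860.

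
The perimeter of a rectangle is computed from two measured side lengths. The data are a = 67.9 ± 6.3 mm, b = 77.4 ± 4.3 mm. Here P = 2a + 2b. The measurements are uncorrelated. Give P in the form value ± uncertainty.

Absolute uncertainties add in quadrature for a linear combination:
  (2·δa)² = 159;  (2·δb)² = 74.0
δP = √(233) = 15.3 mm
P = 291 mm.

291 ± 15.3 mm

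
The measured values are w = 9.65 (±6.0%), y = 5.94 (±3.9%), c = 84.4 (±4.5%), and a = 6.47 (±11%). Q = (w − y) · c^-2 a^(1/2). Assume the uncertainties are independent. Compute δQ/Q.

Let u = w − y = 3.71. δu = √(δw² + δy²) = √(0.335 + 0.0537) = 0.624, so δu/u = 0.168.
Q is then a monomial in u, c, a:
δQ/Q = √((δu/u)² + (-2·δc/c)² + (½·δa/a)²) = √(0.0283 + 0.00810 + 0.00302) = 0.198

0.198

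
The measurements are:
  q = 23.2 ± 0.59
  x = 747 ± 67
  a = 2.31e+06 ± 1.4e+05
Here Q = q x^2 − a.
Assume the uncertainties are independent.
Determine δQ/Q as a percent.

Let p = q·x^2 = 1.29e+07. δp/p = √((1·δq/q)² + (2·δx/x)²) = √(0.000647 + 0.0322) = 0.181, so δp = 2.35e+06.
Q = p − a: δQ = √(δp² + δa²) = √(5.5e+12 + 1.96e+10) = 2.35e+06
Q = 1.06e+07, so δQ/Q = 2.35e+06/1.06e+07 = 0.221.

22.1%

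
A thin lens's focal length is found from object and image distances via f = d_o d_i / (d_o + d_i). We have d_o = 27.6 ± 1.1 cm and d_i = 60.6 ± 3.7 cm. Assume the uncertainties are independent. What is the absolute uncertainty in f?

0.633 cm

∂f/∂d_o = (d_i/(d_o+d_i))² = 0.472;  ∂f/∂d_i = (d_o/(d_o+d_i))² = 0.0979
δf = √((∂f/∂d_o · δd_o)² + (∂f/∂d_i · δd_i)²) = √(0.270 + 0.131) = 0.633 cm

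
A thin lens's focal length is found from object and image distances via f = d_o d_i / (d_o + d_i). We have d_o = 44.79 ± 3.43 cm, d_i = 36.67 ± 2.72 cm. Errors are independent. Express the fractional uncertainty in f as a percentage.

5.34%

∂f/∂d_o = (d_i/(d_o+d_i))² = 0.203;  ∂f/∂d_i = (d_o/(d_o+d_i))² = 0.302
δf = √((∂f/∂d_o · δd_o)² + (∂f/∂d_i · δd_i)²) = √(0.483 + 0.676) = 1.08 cm
f = 20.16 cm, so δf/f = 1.08/20.16 = 0.0534.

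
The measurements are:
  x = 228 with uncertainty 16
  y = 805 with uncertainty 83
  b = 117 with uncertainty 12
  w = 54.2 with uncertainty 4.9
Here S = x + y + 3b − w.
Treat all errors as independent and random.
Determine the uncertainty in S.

S is a linear combination, so absolute uncertainties add in quadrature:
  (δx)² = 256;  (δy)² = 6890;  (3·δb)² = 1300;  (δw)² = 24.0
δS = √(8470) = 92.0

92.0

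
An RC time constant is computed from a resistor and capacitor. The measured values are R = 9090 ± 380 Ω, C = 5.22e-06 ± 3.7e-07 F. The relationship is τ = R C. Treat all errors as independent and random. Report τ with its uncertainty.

0.0474 ± 0.00390 s

Relative error in a monomial: (δτ/τ)² = Σ (nᵢ · δxᵢ/xᵢ)².
  (1·δR/R)² = (1×0.0418)² = 0.00175;  (1·δC/C)² = (1×0.0709)² = 0.00502
δτ/τ = √(0.00677) = 0.0823
τ = 0.0474 s, so δτ = 0.0823 × 0.0474 = 0.00390 s.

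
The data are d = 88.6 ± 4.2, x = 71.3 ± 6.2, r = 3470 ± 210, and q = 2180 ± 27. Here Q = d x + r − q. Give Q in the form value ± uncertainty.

Let p = d·x = 6320. δp/p = √((1·δd/d)² + (1·δx/x)²) = √(0.00225 + 0.00756) = 0.0990, so δp = 626.
Q = p + r − q: δQ = √(δp² + δr² + δq²) = √(3.91e+05 + 44100 + 729) = 660
Q = 7610.

7610 ± 660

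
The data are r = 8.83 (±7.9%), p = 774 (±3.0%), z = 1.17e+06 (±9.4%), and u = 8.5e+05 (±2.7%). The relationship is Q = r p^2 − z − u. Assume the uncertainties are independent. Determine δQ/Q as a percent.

Let w = r·p^2 = 5.29e+06. δw/w = √((1·δr/r)² + (2·δp/p)²) = √(0.00624 + 0.00360) = 0.0992, so δw = 5.25e+05.
Q = w − z − u: δQ = √(δw² + δz² + δu²) = √(2.75e+11 + 1.21e+10 + 5.27e+08) = 5.37e+05
Q = 3.27e+06, so δQ/Q = 5.37e+05/3.27e+06 = 0.164.

16.4%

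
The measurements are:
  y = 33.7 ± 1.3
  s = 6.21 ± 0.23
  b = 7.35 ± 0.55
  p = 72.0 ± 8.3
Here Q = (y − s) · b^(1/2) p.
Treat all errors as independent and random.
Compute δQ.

Let u = y − s = 27.5. δu = √(δy² + δs²) = √(1.69 + 0.0529) = 1.32, so δu/u = 0.0480.
Q is then a monomial in u, b, p:
δQ/Q = √((δu/u)² + (½·δb/b)² + (1·δp/p)²) = √(0.00231 + 0.00140 + 0.0133) = 0.130
Q = 5370, so δQ = 0.130 × 5370 = 700.

700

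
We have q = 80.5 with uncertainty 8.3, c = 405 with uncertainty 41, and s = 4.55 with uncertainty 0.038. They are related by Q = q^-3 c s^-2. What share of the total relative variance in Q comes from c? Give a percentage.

9.65%

(δQ/Q)² = (-3·δq/q)² + (1·δc/c)² + (-2·δs/s)²
  q term: (-3×0.103)² = 0.0957
  c term: (1×0.101)² = 0.0102
  s term: (-2×0.00835)² = 0.000279
Total = 0.106. Share from c = 0.0102/0.106 = 0.0965.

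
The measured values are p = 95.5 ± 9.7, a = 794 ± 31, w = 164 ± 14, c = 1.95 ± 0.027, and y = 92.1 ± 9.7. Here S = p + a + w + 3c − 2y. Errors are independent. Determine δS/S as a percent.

4.61%

S is a linear combination, so absolute uncertainties add in quadrature:
  (δp)² = 94.1;  (δa)² = 961;  (δw)² = 196;  (3·δc)² = 0.00656;  (2·δy)² = 376
δS = √(1630) = 40.3
S = 875, so δS/S = 40.3/875 = 0.0461.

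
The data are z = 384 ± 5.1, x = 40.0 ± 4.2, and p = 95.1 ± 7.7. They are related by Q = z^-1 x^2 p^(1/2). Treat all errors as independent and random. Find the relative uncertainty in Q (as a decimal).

Relative error in a monomial: (δQ/Q)² = Σ (nᵢ · δxᵢ/xᵢ)².
  (-1·δz/z)² = (-1×0.0133)² = 0.000176;  (2·δx/x)² = (2×0.105)² = 0.0441;  (½·δp/p)² = (0.5×0.0810)² = 0.00164
δQ/Q = √(0.0459) = 0.214

0.214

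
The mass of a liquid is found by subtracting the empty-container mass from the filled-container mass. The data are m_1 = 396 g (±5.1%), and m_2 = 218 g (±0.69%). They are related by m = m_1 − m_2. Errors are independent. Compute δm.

For a sum/difference, combine absolute errors in quadrature:
  (δm_1)² = 408;  (δm_2)² = 2.26
δm = √(410) = 20.3 g

20.3 g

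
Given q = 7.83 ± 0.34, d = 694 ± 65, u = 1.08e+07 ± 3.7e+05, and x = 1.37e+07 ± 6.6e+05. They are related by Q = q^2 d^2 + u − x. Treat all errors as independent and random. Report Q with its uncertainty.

(2.66 ± 0.614) × 10^7

Let p = q^2·d^2 = 2.95e+07. δp/p = √((2·δq/q)² + (2·δd/d)²) = √(0.00754 + 0.0351) = 0.206, so δp = 6.1e+06.
Q = p + u − x: δQ = √(δp² + δu² + δx²) = √(3.72e+13 + 1.37e+11 + 4.36e+11) = 6.14e+06
Q = 2.66e+07.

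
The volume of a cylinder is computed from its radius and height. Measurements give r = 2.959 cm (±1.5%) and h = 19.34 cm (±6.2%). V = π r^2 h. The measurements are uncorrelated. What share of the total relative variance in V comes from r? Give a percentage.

19.0%

(δV/V)² = (2·δr/r)² + (1·δh/h)²
  r term: (2×0.0150)² = 0.000900
  h term: (1×0.0620)² = 0.00384
Total = 0.00474. Share from r = 0.000900/0.00474 = 0.190.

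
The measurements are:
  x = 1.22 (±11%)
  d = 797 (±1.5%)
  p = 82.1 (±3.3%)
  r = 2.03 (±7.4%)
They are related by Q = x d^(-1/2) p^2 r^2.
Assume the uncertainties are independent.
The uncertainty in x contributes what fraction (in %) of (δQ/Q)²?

31.5%

(δQ/Q)² = (1·δx/x)² + (−½·δd/d)² + (2·δp/p)² + (2·δr/r)²
  x term: (1×0.110)² = 0.0121
  d term: (-0.5×0.0150)² = 5.62e-05
  p term: (2×0.0330)² = 0.00436
  r term: (2×0.0740)² = 0.0219
Total = 0.0384. Share from x = 0.0121/0.0384 = 0.315.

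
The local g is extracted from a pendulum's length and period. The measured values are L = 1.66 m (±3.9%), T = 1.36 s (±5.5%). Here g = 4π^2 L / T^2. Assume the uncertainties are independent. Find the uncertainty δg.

4.14 m/s^2

Since g is a product/quotient, work with relative uncertainties:
  (1·δL/L)² = (1×0.0390)² = 0.00152;  (-2·δT/T)² = (-2×0.0550)² = 0.0121
δg/g = √(0.0136) = 0.117
g = 35.4 m/s^2, so δg = 0.117 × 35.4 = 4.14 m/s^2.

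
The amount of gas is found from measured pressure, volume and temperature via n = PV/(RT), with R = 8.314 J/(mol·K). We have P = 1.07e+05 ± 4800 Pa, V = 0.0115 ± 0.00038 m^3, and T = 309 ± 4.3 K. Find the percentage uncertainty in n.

Since n is a product/quotient, work with relative uncertainties:
  (1·δP/P)² = (1×0.0449)² = 0.00201;  (1·δV/V)² = (1×0.0330)² = 0.00109;  (-1·δT/T)² = (-1×0.0139)² = 0.000194
δn/n = √(0.00330) = 0.0574

5.74%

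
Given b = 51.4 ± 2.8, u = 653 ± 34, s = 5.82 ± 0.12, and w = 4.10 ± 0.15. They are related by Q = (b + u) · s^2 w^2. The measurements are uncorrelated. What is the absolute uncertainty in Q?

Let h = b + u = 704. δh = √(δb² + δu²) = √(7.84 + 1160) = 34.1, so δh/h = 0.0484.
Q is then a monomial in h, s, w:
δQ/Q = √((δh/h)² + (2·δs/s)² + (2·δw/w)²) = √(0.00235 + 0.00170 + 0.00535) = 0.0970
Q = 4.01e+05, so δQ = 0.0970 × 4.01e+05 = 38900.

38900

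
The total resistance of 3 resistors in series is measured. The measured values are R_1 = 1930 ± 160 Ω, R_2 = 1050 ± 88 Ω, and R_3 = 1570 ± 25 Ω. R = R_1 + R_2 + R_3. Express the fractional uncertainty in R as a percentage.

4.05%

Sums and differences: (δR)² = Σ (cᵢ δxᵢ)².
  (δR_1)² = 25600;  (δR_2)² = 7740;  (δR_3)² = 625
δR = √(34000) = 184 Ω
R = 4550 Ω, so δR/R = 184/4550 = 0.0405.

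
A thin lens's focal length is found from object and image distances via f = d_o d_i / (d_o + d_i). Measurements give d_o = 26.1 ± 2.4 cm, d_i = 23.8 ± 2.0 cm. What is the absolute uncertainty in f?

0.773 cm

∂f/∂d_o = (d_i/(d_o+d_i))² = 0.227;  ∂f/∂d_i = (d_o/(d_o+d_i))² = 0.274
δf = √((∂f/∂d_o · δd_o)² + (∂f/∂d_i · δd_i)²) = √(0.298 + 0.299) = 0.773 cm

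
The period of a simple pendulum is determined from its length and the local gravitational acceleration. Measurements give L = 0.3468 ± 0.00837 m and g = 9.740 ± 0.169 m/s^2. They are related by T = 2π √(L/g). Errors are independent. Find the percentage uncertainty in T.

1.49%

Products/powers → add relative errors in quadrature, weighted by exponent:
  (½·δL/L)² = (0.5×0.0241)² = 0.000146;  (−½·δg/g)² = (-0.5×0.0174)² = 7.53e-05
δT/T = √(0.000221) = 0.0149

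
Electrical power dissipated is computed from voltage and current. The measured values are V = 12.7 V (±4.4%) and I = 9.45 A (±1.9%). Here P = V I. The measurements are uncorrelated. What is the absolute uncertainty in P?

5.75 W

Each factor contributes (exponent × relative error)² to (δP/P)²:
  (1·δV/V)² = (1×0.0440)² = 0.00194;  (1·δI/I)² = (1×0.0190)² = 0.000361
δP/P = √(0.00230) = 0.0479
P = 120 W, so δP = 0.0479 × 120 = 5.75 W.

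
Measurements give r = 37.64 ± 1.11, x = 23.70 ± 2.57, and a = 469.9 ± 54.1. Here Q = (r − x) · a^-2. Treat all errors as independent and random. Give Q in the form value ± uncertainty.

Let u = r − x = 13.94. δu = √(δr² + δx²) = √(1.23 + 6.60) = 2.80, so δu/u = 0.201.
Q is then a monomial in u, a:
δQ/Q = √((δu/u)² + (-2·δa/a)²) = √(0.0403 + 0.0530) = 0.306
Q = 6.313e-05, so δQ = 0.306 × 6.313e-05 = 1.93e-05.

(6.313 ± 1.93) × 10^-5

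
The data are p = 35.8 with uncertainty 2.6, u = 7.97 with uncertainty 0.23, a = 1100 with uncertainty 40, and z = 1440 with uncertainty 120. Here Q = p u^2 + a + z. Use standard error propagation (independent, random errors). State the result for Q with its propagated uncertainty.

4810 ± 246

Let w = p·u^2 = 2270. δw/w = √((1·δp/p)² + (2·δu/u)²) = √(0.00527 + 0.00333) = 0.0928, so δw = 211.
Q = w + a + z: δQ = √(δw² + δa² + δz²) = √(44500 + 1600 + 14400) = 246
Q = 4810.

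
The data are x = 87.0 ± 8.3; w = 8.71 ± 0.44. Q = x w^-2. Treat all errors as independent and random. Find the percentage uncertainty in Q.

13.9%

Products/powers → add relative errors in quadrature, weighted by exponent:
  (1·δx/x)² = (1×0.0954)² = 0.00910;  (-2·δw/w)² = (-2×0.0505)² = 0.0102
δQ/Q = √(0.0193) = 0.139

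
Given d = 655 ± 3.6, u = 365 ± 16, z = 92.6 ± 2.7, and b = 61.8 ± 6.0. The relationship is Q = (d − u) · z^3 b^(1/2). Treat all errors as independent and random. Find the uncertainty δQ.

2.08e+08

Let w = d − u = 290. δw = √(δd² + δu²) = √(13.0 + 256) = 16.4, so δw/w = 0.0566.
Q is then a monomial in w, z, b:
δQ/Q = √((δw/w)² + (3·δz/z)² + (½·δb/b)²) = √(0.00320 + 0.00765 + 0.00236) = 0.115
Q = 1.81e+09, so δQ = 0.115 × 1.81e+09 = 2.08e+08.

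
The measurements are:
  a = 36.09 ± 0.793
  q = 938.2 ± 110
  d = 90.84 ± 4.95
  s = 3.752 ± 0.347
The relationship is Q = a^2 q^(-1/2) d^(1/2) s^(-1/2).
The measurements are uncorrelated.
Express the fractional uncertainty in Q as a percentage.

9.08%

Since Q is a product/quotient, work with relative uncertainties:
  (2·δa/a)² = (2×0.0220)² = 0.00193;  (−½·δq/q)² = (-0.5×0.117)² = 0.00344;  (½·δd/d)² = (0.5×0.0545)² = 0.000742;  (−½·δs/s)² = (-0.5×0.0925)² = 0.00214
δQ/Q = √(0.00825) = 0.0908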